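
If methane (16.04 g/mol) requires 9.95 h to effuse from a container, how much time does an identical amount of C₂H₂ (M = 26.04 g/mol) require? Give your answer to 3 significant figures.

By Graham's law, t_C₂H₂/t_CH₄ = √(M_C₂H₂/M_CH₄) = √(26.04/16.04) = √1.623 = 1.274.
So the time for C₂H₂ is 9.95 × 1.274 = 12.7 h.

12.7 h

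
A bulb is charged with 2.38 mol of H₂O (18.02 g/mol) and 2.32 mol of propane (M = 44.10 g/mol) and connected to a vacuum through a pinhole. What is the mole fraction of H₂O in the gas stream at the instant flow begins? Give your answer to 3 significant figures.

Effusion rate of each component ∝ n_i/√M_i (partial pressure × 1/√M).
x_H₂O(eff) = (n_H₂O/√M_H₂O) / (n_H₂O/√M_H₂O + n_C₃H₈/√M_C₃H₈)
= (2.38/√18.02) / (2.38/√18.02 + 2.32/√44.10) = 0.5607/(0.5607 + 0.3494) = 0.616.

0.616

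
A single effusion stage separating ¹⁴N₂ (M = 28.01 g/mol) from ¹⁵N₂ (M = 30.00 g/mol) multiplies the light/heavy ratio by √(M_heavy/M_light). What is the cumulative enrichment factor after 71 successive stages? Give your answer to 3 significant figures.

Overall factor = α^71 with α = √(30.00/28.01), i.e. (30.00/28.01)^(71/2).
= 1.07105^(71/2) = 11.4.

11.4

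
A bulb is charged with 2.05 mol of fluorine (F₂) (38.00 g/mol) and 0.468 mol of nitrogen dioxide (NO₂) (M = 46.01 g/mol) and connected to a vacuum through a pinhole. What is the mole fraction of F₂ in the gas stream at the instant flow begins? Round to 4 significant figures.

Each component's effusion rate ∝ (its partial pressure)·(1/√M) ∝ n_i/√M_i.
x_F₂(eff) = (n_F₂/√M_F₂) / (n_F₂/√M_F₂ + n_NO₂/√M_NO₂)
= (2.05/√38.00) / (2.05/√38.00 + 0.468/√46.01) = 0.3326/(0.3326 + 0.06900) = 0.8282.

0.8282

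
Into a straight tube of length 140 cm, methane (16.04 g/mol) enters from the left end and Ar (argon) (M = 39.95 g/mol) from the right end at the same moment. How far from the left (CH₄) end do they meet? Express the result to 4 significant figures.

Distances travelled in equal time are proportional to diffusion rates, so d_CH₄/d_Ar = √(M_Ar/M_CH₄) = √(39.95/16.04) = 1.578.
With d_CH₄ + d_Ar = 140 cm, d_Ar = 140/(1 + 1.578) = 54.30 cm.
d_CH₄ = 140 − 54.30 = 85.70 cm.

85.70 cm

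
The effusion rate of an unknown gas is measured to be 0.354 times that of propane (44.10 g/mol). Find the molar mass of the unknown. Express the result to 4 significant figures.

From Graham's law, rate_X/rate_C₃H₈ = √(M_C₃H₈/M_X).
0.354 = √(44.10/M_X)
M_X = 44.10 / 0.354² = 44.10 / 0.1253 = 351.9 g/mol

351.9 g/mol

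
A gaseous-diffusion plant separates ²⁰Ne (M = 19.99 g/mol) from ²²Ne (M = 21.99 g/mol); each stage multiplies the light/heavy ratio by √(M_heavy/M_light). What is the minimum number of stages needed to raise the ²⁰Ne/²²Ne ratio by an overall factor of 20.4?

Per stage α = (21.99/19.99)^(1/2) = 1.10005^0.5, giving ln α = 0.04768.
Need α^N ≥ 20.4 ⇒ N ≥ ln(20.4) / ln α = 3.016 / 0.04768 = 63.25.
Rounding up, N = 64 stages.

64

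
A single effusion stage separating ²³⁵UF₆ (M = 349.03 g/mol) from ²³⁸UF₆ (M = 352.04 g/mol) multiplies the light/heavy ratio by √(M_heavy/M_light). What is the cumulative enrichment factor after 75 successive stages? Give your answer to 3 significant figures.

1.38

Overall factor = α^75 with α = √(352.04/349.03), i.e. (352.04/349.03)^(75/2).
= 1.00862^(75/2) = 1.38.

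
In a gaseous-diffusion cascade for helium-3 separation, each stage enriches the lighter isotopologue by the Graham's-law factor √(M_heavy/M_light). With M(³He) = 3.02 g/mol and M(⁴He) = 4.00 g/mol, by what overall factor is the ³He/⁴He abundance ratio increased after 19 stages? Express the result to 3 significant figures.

The single-stage factor is √(M_heavy/M_light), so 19 stages give [√(4.00/3.02)]^19 = (4.00/3.02)^(19/2).
= 1.32450^(19/2) = 14.4.

14.4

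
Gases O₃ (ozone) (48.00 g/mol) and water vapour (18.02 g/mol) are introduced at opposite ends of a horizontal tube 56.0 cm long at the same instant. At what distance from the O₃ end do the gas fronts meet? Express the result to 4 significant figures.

In equal time, each gas travels a distance ∝ its rate ∝ 1/√M, so d_O₃/d_H₂O = √(M_H₂O/M_O₃) = √(18.02/48.00) = 0.6127.
With d_O₃ + d_H₂O = 56.0 cm, d_H₂O = 56.0/(1 + 0.6127) = 34.72 cm.
d_O₃ = 56.0 − 34.72 = 21.28 cm.

21.28 cm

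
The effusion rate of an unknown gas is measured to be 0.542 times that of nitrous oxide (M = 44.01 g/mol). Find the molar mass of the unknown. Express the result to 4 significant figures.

149.8 g/mol

Graham's law gives rate_X/rate_N₂O = √(M_N₂O/M_X).
0.542 = √(44.01/M_X)
M_X = 44.01 / 0.542² = 44.01 / 0.2938 = 149.8 g/mol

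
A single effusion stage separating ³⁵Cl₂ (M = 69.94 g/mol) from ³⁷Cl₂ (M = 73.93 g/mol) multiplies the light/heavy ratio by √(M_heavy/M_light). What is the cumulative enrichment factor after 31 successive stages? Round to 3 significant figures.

After 31 stages the ratio has grown by (√(73.93/69.94))^31 = (73.93/69.94)^(31/2).
= 1.05705^(31/2) = 2.36.

2.36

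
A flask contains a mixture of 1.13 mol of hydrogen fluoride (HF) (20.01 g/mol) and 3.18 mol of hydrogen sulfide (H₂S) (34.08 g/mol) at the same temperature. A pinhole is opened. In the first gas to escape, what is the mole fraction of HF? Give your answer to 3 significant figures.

Rate_i ∝ x_i/√M_i (Graham's law weighted by mole fraction), so the effusate composition follows n_i/√M_i.
Mole fraction of HF in the effusate = (n_HF/√M_HF) / (n_HF/√M_HF + n_H₂S/√M_H₂S)
= (1.13/√20.01) / (1.13/√20.01 + 3.18/√34.08) = 0.2526/(0.2526 + 0.5447) = 0.317.

0.317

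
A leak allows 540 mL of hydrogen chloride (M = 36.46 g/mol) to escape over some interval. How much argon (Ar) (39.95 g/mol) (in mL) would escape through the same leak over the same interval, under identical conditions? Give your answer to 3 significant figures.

Using Graham's law: rate_Ar/rate_HCl = √(M_HCl/M_Ar) = √(36.46/39.95) = √0.9126 = 0.9553.
So the volume for Ar is 540 × 0.9553 = 516 mL.

516 mL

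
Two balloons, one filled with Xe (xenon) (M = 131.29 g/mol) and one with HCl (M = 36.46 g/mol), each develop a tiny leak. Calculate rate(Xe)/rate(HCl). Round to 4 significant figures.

By Graham's law, rate_Xe/rate_HCl = √(M_HCl/M_Xe) = √(36.46/131.29) = √0.2777 = 0.5270.

0.5270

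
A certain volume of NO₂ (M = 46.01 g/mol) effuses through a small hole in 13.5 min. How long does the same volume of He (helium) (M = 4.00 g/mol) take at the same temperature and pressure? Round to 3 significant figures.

3.98 min

Using Graham's law: t_He/t_NO₂ = √(M_He/M_NO₂) = √(4.00/46.01) = √0.08694 = 0.2949.
So the time for He is 13.5 × 0.2949 = 3.98 min.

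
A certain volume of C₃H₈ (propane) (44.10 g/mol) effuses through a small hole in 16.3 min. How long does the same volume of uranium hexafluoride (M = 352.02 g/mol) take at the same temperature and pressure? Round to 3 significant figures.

46.1 min

Graham's law gives t_UF₆/t_C₃H₈ = √(M_UF₆/M_C₃H₈) = √(352.02/44.10) = √7.982 = 2.825.
So the time for UF₆ is 16.3 × 2.825 = 46.1 min.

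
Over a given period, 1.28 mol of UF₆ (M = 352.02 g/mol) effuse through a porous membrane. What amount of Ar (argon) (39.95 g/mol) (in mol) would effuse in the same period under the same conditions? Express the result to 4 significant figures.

3.800 mol

By Graham's law, rate_Ar/rate_UF₆ = √(M_UF₆/M_Ar) = √(352.02/39.95) = √8.812 = 2.968.
So the amount for Ar is 1.28 × 2.968 = 3.800 mol.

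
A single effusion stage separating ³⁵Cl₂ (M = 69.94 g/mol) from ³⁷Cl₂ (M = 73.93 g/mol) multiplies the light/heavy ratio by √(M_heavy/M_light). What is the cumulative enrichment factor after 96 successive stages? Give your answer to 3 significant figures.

After 96 stages the ratio has grown by (√(73.93/69.94))^96 = (73.93/69.94)^(96/2).
= 1.05705^48 = 14.3.

14.3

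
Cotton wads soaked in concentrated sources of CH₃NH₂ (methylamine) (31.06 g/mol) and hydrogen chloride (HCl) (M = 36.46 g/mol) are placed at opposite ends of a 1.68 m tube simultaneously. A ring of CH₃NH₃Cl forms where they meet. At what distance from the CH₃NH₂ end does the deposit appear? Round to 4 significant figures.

0.8736 m

Distances travelled in equal time are proportional to diffusion rates, so d_CH₃NH₂/d_HCl = √(M_HCl/M_CH₃NH₂) = √(36.46/31.06) = 1.083.
With d_CH₃NH₂ + d_HCl = 1.68 m, d_HCl = 1.68/(1 + 1.083) = 0.8064 m.
d_CH₃NH₂ = 1.68 − 0.8064 = 0.8736 m.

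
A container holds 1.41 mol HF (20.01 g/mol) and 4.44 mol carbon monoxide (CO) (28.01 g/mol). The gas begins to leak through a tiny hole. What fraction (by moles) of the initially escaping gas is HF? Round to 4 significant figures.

0.2731

Rate_i ∝ x_i/√M_i (Graham's law weighted by mole fraction), so the effusate composition follows n_i/√M_i.
Mole fraction of HF in the effusate = (n_HF/√M_HF) / (n_HF/√M_HF + n_CO/√M_CO)
= (1.41/√20.01) / (1.41/√20.01 + 4.44/√28.01) = 0.3152/(0.3152 + 0.8389) = 0.2731.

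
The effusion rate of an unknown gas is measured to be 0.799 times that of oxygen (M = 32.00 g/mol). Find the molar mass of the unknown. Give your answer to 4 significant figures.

50.13 g/mol

Since effusion rate ∝ 1/√M, rate_X/rate_O₂ = √(M_O₂/M_X).
0.799 = √(32.00/M_X)
M_X = 32.00 / 0.799² = 32.00 / 0.6384 = 50.13 g/mol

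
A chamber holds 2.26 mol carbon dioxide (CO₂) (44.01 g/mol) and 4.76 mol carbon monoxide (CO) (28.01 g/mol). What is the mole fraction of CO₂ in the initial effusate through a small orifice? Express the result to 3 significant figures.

0.275

Rate_i ∝ x_i/√M_i (Graham's law weighted by mole fraction), so the effusate composition follows n_i/√M_i.
x_CO₂(eff) = (n_CO₂/√M_CO₂) / (n_CO₂/√M_CO₂ + n_CO/√M_CO)
= (2.26/√44.01) / (2.26/√44.01 + 4.76/√28.01) = 0.3407/(0.3407 + 0.8994) = 0.275.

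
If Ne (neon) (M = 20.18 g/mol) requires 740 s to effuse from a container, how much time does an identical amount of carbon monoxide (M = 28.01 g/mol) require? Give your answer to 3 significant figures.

872 s

Graham's law gives t_CO/t_Ne = √(M_CO/M_Ne) = √(28.01/20.18) = √1.388 = 1.178.
So the time for CO is 740 × 1.178 = 872 s.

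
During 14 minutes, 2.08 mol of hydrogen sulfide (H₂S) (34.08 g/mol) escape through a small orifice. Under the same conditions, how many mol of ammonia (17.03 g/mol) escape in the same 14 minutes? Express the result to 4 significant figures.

Since effusion rate ∝ 1/√M, rate_NH₃/rate_H₂S = √(M_H₂S/M_NH₃) = √(34.08/17.03) = √2.001 = 1.415.
So the amount for NH₃ is 2.08 × 1.415 = 2.942 mol.

2.942 mol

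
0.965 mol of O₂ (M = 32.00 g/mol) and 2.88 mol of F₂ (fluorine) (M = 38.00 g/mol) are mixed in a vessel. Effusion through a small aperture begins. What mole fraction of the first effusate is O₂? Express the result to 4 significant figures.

Effusion rate of each component ∝ n_i/√M_i (partial pressure × 1/√M).
Mole fraction of O₂ in the effusate = (n_O₂/√M_O₂) / (n_O₂/√M_O₂ + n_F₂/√M_F₂)
= (0.965/√32.00) / (0.965/√32.00 + 2.88/√38.00) = 0.1706/(0.1706 + 0.4672) = 0.2675.

0.2675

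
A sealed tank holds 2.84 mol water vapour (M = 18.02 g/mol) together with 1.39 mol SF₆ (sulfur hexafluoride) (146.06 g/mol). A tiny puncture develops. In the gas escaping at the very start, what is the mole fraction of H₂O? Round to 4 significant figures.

0.8533

Rate_i ∝ x_i/√M_i (Graham's law weighted by mole fraction), so the effusate composition follows n_i/√M_i.
x_H₂O(eff) = (n_H₂O/√M_H₂O) / (n_H₂O/√M_H₂O + n_SF₆/√M_SF₆)
= (2.84/√18.02) / (2.84/√18.02 + 1.39/√146.06) = 0.6690/(0.6690 + 0.1150) = 0.8533.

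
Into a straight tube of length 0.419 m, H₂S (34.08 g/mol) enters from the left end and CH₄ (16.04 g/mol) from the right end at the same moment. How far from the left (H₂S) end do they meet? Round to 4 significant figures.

In equal time, each gas travels a distance ∝ its rate ∝ 1/√M, so d_H₂S/d_CH₄ = √(M_CH₄/M_H₂S) = √(16.04/34.08) = 0.6860.
With d_H₂S + d_CH₄ = 0.419 m, d_CH₄ = 0.419/(1 + 0.6860) = 0.2485 m.
d_H₂S = 0.419 − 0.2485 = 0.1705 m.

0.1705 m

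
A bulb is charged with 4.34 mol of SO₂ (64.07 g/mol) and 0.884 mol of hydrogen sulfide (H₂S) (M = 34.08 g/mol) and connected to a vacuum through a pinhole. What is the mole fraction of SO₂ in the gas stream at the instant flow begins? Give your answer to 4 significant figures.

The effusion rate of species i is ∝ p_i/√M_i ∝ n_i/√M_i.
x_SO₂(eff) = (n_SO₂/√M_SO₂) / (n_SO₂/√M_SO₂ + n_H₂S/√M_H₂S)
= (4.34/√64.07) / (4.34/√64.07 + 0.884/√34.08) = 0.5422/(0.5422 + 0.1514) = 0.7817.

0.7817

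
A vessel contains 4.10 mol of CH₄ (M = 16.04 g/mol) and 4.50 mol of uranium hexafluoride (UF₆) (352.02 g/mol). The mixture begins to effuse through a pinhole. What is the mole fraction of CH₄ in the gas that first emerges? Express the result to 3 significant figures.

Each component's effusion rate ∝ (its partial pressure)·(1/√M) ∝ n_i/√M_i.
So x_CH₄ in the escaping gas = (n_CH₄/√M_CH₄) / Σ(n_i/√M_i)
= (4.10/√16.04) / (4.10/√16.04 + 4.50/√352.02) = 1.024/(1.024 + 0.2398) = 0.810.

0.810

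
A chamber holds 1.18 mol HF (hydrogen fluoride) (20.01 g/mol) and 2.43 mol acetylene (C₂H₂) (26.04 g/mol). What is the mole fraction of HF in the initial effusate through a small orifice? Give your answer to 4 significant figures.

0.3565

Rate_i ∝ x_i/√M_i (Graham's law weighted by mole fraction), so the effusate composition follows n_i/√M_i.
Mole fraction of HF in the effusate = (n_HF/√M_HF) / (n_HF/√M_HF + n_C₂H₂/√M_C₂H₂)
= (1.18/√20.01) / (1.18/√20.01 + 2.43/√26.04) = 0.2638/(0.2638 + 0.4762) = 0.3565.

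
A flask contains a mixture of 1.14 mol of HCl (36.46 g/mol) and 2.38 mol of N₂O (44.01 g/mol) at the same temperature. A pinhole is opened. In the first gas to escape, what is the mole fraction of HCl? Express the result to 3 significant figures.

The effusion rate of species i is ∝ p_i/√M_i ∝ n_i/√M_i.
So x_HCl in the escaping gas = (n_HCl/√M_HCl) / Σ(n_i/√M_i)
= (1.14/√36.46) / (1.14/√36.46 + 2.38/√44.01) = 0.1888/(0.1888 + 0.3588) = 0.345.

0.345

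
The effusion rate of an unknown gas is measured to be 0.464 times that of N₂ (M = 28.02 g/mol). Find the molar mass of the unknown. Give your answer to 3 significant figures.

Using Graham's law: rate_X/rate_N₂ = √(M_N₂/M_X).
0.464 = √(28.02/M_X)
M_X = 28.02 / 0.464² = 28.02 / 0.2153 = 130 g/mol

130 g/mol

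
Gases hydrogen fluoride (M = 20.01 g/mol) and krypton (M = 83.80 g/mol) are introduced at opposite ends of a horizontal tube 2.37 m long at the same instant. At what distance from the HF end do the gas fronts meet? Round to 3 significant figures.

1.59 m

Distances travelled in equal time are proportional to diffusion rates, so d_HF/d_Kr = √(M_Kr/M_HF) = √(83.80/20.01) = 2.046.
With d_HF + d_Kr = 2.37 m, d_Kr = 2.37/(1 + 2.046) = 0.7780 m.
d_HF = 2.37 − 0.7780 = 1.59 m.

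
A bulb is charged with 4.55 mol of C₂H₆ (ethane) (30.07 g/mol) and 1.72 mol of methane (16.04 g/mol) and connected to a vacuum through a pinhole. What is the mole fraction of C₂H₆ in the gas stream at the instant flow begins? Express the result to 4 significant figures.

0.6589

The effusion rate of species i is ∝ p_i/√M_i ∝ n_i/√M_i.
Mole fraction of C₂H₆ in the effusate = (n_C₂H₆/√M_C₂H₆) / (n_C₂H₆/√M_C₂H₆ + n_CH₄/√M_CH₄)
= (4.55/√30.07) / (4.55/√30.07 + 1.72/√16.04) = 0.8297/(0.8297 + 0.4295) = 0.6589.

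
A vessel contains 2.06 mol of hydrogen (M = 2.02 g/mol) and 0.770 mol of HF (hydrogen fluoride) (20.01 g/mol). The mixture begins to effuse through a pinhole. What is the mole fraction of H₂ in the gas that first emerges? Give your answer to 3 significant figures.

0.894

Effusion rate of each component ∝ n_i/√M_i (partial pressure × 1/√M).
x_H₂(eff) = (n_H₂/√M_H₂) / (n_H₂/√M_H₂ + n_HF/√M_HF)
= (2.06/√2.02) / (2.06/√2.02 + 0.770/√20.01) = 1.449/(1.449 + 0.1721) = 0.894.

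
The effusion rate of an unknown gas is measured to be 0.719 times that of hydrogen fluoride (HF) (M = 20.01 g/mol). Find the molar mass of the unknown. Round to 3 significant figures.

Graham's law gives rate_X/rate_HF = √(M_HF/M_X).
0.719 = √(20.01/M_X)
M_X = 20.01 / 0.719² = 20.01 / 0.5170 = 38.7 g/mol

38.7 g/mol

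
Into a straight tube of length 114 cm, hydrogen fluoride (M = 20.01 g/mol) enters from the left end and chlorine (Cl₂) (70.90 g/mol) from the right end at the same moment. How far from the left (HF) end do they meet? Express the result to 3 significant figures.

74.4 cm

Graham's law gives d_HF/d_Cl₂ = rate_HF/rate_Cl₂ = √(M_Cl₂/M_HF) = √(70.90/20.01) = 1.882.
With d_HF + d_Cl₂ = 114 cm, d_Cl₂ = 114/(1 + 1.882) = 39.55 cm.
d_HF = 114 − 39.55 = 74.4 cm.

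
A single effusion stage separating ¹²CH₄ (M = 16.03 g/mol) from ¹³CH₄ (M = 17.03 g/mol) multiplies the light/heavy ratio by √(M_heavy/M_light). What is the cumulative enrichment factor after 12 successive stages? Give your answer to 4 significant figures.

1.438

Overall factor = α^12 with α = √(17.03/16.03), i.e. (17.03/16.03)^(12/2).
= 1.06238^6 = 1.438.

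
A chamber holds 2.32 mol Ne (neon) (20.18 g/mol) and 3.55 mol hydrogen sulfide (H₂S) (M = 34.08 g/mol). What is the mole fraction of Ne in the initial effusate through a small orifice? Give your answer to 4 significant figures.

0.4592

Rate_i ∝ x_i/√M_i (Graham's law weighted by mole fraction), so the effusate composition follows n_i/√M_i.
x_Ne(eff) = (n_Ne/√M_Ne) / (n_Ne/√M_Ne + n_H₂S/√M_H₂S)
= (2.32/√20.18) / (2.32/√20.18 + 3.55/√34.08) = 0.5164/(0.5164 + 0.6081) = 0.4592.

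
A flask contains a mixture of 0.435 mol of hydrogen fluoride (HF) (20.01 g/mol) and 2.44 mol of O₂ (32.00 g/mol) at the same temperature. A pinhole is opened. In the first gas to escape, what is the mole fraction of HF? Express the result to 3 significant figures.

Each component's effusion rate ∝ (its partial pressure)·(1/√M) ∝ n_i/√M_i.
x_HF(eff) = (n_HF/√M_HF) / (n_HF/√M_HF + n_O₂/√M_O₂)
= (0.435/√20.01) / (0.435/√20.01 + 2.44/√32.00) = 0.09724/(0.09724 + 0.4313) = 0.184.

0.184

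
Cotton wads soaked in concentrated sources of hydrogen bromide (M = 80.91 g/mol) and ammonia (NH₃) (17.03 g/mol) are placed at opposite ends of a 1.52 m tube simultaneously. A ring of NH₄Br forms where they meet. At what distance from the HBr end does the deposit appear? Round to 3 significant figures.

In equal time, each gas travels a distance ∝ its rate ∝ 1/√M, so d_HBr/d_NH₃ = √(M_NH₃/M_HBr) = √(17.03/80.91) = 0.4588.
With d_HBr + d_NH₃ = 1.52 m, d_NH₃ = 1.52/(1 + 0.4588) = 1.042 m.
d_HBr = 1.52 − 1.042 = 0.478 m.

0.478 m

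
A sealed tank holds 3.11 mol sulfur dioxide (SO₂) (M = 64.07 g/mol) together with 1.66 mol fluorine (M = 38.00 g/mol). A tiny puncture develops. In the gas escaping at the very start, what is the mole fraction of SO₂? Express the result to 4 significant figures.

0.5906

Rate_i ∝ x_i/√M_i (Graham's law weighted by mole fraction), so the effusate composition follows n_i/√M_i.
Mole fraction of SO₂ in the effusate = (n_SO₂/√M_SO₂) / (n_SO₂/√M_SO₂ + n_F₂/√M_F₂)
= (3.11/√64.07) / (3.11/√64.07 + 1.66/√38.00) = 0.3885/(0.3885 + 0.2693) = 0.5906.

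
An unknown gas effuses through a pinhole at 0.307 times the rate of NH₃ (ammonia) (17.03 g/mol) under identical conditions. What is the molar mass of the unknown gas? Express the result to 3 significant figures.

By Graham's law, rate_X/rate_NH₃ = √(M_NH₃/M_X).
0.307 = √(17.03/M_X)
M_X = 17.03 / 0.307² = 17.03 / 0.09425 = 181 g/mol

181 g/mol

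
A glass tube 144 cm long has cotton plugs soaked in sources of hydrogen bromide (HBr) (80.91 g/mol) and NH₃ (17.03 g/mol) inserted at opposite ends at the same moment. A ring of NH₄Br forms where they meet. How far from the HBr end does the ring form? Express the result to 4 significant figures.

45.29 cm

Graham's law gives d_HBr/d_NH₃ = rate_HBr/rate_NH₃ = √(M_NH₃/M_HBr) = √(17.03/80.91) = 0.4588.
With d_HBr + d_NH₃ = 144 cm, d_NH₃ = 144/(1 + 0.4588) = 98.71 cm.
d_HBr = 144 − 98.71 = 45.29 cm.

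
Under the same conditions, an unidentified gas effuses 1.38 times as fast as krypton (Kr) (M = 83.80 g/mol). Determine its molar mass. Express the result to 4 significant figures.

44.00 g/mol

Since effusion rate ∝ 1/√M, rate_X/rate_Kr = √(M_Kr/M_X).
1.38 = √(83.80/M_X)
M_X = 83.80 / 1.38² = 83.80 / 1.904 = 44.00 g/mol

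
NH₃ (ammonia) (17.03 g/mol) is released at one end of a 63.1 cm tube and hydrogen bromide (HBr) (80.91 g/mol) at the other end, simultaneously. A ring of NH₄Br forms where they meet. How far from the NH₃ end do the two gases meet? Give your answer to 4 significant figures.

43.26 cm

Graham's law gives d_NH₃/d_HBr = rate_NH₃/rate_HBr = √(M_HBr/M_NH₃) = √(80.91/17.03) = 2.180.
With d_NH₃ + d_HBr = 63.1 cm, d_HBr = 63.1/(1 + 2.180) = 19.84 cm.
d_NH₃ = 63.1 − 19.84 = 43.26 cm.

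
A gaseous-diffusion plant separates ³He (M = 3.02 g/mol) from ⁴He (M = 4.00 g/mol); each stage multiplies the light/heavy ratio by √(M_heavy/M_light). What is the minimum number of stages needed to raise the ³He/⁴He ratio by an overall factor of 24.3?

Per stage α = (4.00/3.02)^(1/2) = 1.32450^0.5, giving ln α = 0.1405.
Need α^N ≥ 24.3 ⇒ N ≥ ln(24.3) / ln α = 3.190 / 0.1405 = 22.70.
Rounding up, N = 23 stages.

23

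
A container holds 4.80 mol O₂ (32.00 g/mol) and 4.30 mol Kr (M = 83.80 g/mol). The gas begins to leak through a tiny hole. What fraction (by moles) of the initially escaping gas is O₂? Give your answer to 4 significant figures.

0.6437

Rate_i ∝ x_i/√M_i (Graham's law weighted by mole fraction), so the effusate composition follows n_i/√M_i.
So x_O₂ in the escaping gas = (n_O₂/√M_O₂) / Σ(n_i/√M_i)
= (4.80/√32.00) / (4.80/√32.00 + 4.30/√83.80) = 0.8485/(0.8485 + 0.4697) = 0.6437.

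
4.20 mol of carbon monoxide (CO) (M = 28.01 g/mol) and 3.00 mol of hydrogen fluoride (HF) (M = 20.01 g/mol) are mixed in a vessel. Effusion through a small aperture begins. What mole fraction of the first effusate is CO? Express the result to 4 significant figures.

Each component's effusion rate ∝ (its partial pressure)·(1/√M) ∝ n_i/√M_i.
Mole fraction of CO in the effusate = (n_CO/√M_CO) / (n_CO/√M_CO + n_HF/√M_HF)
= (4.20/√28.01) / (4.20/√28.01 + 3.00/√20.01) = 0.7936/(0.7936 + 0.6707) = 0.5420.

0.5420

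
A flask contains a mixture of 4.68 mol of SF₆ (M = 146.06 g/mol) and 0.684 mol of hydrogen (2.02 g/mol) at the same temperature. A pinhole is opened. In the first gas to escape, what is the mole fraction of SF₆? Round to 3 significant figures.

0.446

The effusion rate of species i is ∝ p_i/√M_i ∝ n_i/√M_i.
So x_SF₆ in the escaping gas = (n_SF₆/√M_SF₆) / Σ(n_i/√M_i)
= (4.68/√146.06) / (4.68/√146.06 + 0.684/√2.02) = 0.3872/(0.3872 + 0.4813) = 0.446.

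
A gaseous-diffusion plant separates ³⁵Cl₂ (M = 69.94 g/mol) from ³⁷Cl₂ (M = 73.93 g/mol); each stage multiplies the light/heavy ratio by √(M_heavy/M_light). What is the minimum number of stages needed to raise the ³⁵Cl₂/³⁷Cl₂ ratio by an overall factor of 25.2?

Single-stage factor α = √(73.93/69.94), so ln α = ½ ln(1.05705) = 0.02774.
Need α^N ≥ 25.2 ⇒ N ≥ ln(25.2) / ln α = 3.227 / 0.02774 = 116.32.
Minimum whole number of stages: N = 117.

117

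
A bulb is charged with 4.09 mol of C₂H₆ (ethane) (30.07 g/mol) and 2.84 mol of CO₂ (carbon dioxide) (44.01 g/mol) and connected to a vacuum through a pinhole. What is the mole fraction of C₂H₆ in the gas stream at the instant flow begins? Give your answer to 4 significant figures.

0.6353

Effusion rate of each component ∝ n_i/√M_i (partial pressure × 1/√M).
Mole fraction of C₂H₆ in the effusate = (n_C₂H₆/√M_C₂H₆) / (n_C₂H₆/√M_C₂H₆ + n_CO₂/√M_CO₂)
= (4.09/√30.07) / (4.09/√30.07 + 2.84/√44.01) = 0.7459/(0.7459 + 0.4281) = 0.6353.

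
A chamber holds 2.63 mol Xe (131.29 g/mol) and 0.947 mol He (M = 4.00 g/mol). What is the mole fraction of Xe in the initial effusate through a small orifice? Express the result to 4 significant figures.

0.3265

Rate_i ∝ x_i/√M_i (Graham's law weighted by mole fraction), so the effusate composition follows n_i/√M_i.
So x_Xe in the escaping gas = (n_Xe/√M_Xe) / Σ(n_i/√M_i)
= (2.63/√131.29) / (2.63/√131.29 + 0.947/√4.00) = 0.2295/(0.2295 + 0.4735) = 0.3265.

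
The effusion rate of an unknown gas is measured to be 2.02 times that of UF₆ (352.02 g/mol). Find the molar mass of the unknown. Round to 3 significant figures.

Since effusion rate ∝ 1/√M, rate_X/rate_UF₆ = √(M_UF₆/M_X).
2.02 = √(352.02/M_X)
M_X = 352.02 / 2.02² = 352.02 / 4.080 = 86.3 g/mol

86.3 g/mol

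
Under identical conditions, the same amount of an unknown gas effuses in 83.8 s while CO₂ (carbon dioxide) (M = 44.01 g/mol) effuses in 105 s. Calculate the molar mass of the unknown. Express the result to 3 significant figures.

Graham's law gives t_X/t_CO₂ = √(M_X/M_CO₂).
83.8/105 = 0.7981 = √(M_X/44.01)
M_X = 44.01 × 0.7981² = 44.01 × 0.6370 = 28.0 g/mol

28.0 g/mol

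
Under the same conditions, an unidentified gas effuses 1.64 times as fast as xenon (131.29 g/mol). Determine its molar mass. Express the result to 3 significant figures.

By Graham's law, rate_X/rate_Xe = √(M_Xe/M_X).
1.64 = √(131.29/M_X)
M_X = 131.29 / 1.64² = 131.29 / 2.690 = 48.8 g/mol

48.8 g/mol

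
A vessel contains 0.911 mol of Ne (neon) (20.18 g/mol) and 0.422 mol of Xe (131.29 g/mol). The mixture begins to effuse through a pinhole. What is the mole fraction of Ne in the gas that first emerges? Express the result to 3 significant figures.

0.846

Each component's effusion rate ∝ (its partial pressure)·(1/√M) ∝ n_i/√M_i.
Mole fraction of Ne in the effusate = (n_Ne/√M_Ne) / (n_Ne/√M_Ne + n_Xe/√M_Xe)
= (0.911/√20.18) / (0.911/√20.18 + 0.422/√131.29) = 0.2028/(0.2028 + 0.03683) = 0.846.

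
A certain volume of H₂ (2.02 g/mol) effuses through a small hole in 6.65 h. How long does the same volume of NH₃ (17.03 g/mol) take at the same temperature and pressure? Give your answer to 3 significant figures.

19.3 h

Graham's law gives t_NH₃/t_H₂ = √(M_NH₃/M_H₂) = √(17.03/2.02) = √8.431 = 2.904.
So the time for NH₃ is 6.65 × 2.904 = 19.3 h.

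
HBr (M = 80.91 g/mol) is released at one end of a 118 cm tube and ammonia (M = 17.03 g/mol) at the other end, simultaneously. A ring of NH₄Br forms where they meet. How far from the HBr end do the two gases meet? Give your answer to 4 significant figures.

Distances travelled in equal time are proportional to diffusion rates, so d_HBr/d_NH₃ = √(M_NH₃/M_HBr) = √(17.03/80.91) = 0.4588.
With d_HBr + d_NH₃ = 118 cm, d_NH₃ = 118/(1 + 0.4588) = 80.89 cm.
d_HBr = 118 − 80.89 = 37.11 cm.

37.11 cm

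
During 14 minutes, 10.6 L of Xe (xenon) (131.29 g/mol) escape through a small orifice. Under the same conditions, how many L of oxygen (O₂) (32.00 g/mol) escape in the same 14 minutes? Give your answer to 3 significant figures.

Graham's law gives rate_O₂/rate_Xe = √(M_Xe/M_O₂) = √(131.29/32.00) = √4.103 = 2.026.
So the volume for O₂ is 10.6 × 2.026 = 21.5 L.

21.5 L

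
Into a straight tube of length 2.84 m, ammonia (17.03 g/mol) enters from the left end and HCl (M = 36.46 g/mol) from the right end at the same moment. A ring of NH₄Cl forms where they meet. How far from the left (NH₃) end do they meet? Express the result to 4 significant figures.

In equal time, each gas travels a distance ∝ its rate ∝ 1/√M, so d_NH₃/d_HCl = √(M_HCl/M_NH₃) = √(36.46/17.03) = 1.463.
With d_NH₃ + d_HCl = 2.84 m, d_HCl = 2.84/(1 + 1.463) = 1.153 m.
d_NH₃ = 2.84 − 1.153 = 1.687 m.

1.687 m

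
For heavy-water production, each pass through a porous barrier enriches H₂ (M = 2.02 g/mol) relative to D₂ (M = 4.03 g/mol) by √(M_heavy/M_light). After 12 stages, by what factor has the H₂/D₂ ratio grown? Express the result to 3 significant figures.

63.1

After 12 stages the ratio has grown by (√(4.03/2.02))^12 = (4.03/2.02)^(12/2).
= 1.99505^6 = 63.1.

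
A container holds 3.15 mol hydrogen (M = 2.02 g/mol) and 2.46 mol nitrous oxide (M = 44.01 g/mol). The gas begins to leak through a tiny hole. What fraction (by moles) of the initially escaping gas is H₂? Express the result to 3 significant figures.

0.857

Effusion rate of each component ∝ n_i/√M_i (partial pressure × 1/√M).
Mole fraction of H₂ in the effusate = (n_H₂/√M_H₂) / (n_H₂/√M_H₂ + n_N₂O/√M_N₂O)
= (3.15/√2.02) / (3.15/√2.02 + 2.46/√44.01) = 2.216/(2.216 + 0.3708) = 0.857.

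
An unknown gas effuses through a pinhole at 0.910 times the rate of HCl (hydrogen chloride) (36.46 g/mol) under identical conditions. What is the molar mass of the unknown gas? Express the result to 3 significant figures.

Using Graham's law: rate_X/rate_HCl = √(M_HCl/M_X).
0.910 = √(36.46/M_X)
M_X = 36.46 / 0.910² = 36.46 / 0.8281 = 44.0 g/mol

44.0 g/mol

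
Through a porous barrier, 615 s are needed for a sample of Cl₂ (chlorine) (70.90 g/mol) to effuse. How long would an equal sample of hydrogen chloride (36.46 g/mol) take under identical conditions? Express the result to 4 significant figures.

441.0 s

Graham's law gives t_HCl/t_Cl₂ = √(M_HCl/M_Cl₂) = √(36.46/70.90) = √0.5142 = 0.7171.
So the time for HCl is 615 × 0.7171 = 441.0 s.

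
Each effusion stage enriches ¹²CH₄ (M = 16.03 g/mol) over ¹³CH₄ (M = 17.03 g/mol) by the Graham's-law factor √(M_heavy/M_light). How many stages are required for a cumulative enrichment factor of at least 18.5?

With α = √(17.03/16.03) per stage, ln α = ½ ln(1.06238) = 0.03026.
Need α^N ≥ 18.5 ⇒ N ≥ ln(18.5) / ln α = 2.918 / 0.03026 = 96.43.
Rounding up, N = 97 stages.

97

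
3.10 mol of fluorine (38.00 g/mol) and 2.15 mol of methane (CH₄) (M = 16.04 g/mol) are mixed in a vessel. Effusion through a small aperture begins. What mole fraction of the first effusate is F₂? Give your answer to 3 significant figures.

Rate_i ∝ x_i/√M_i (Graham's law weighted by mole fraction), so the effusate composition follows n_i/√M_i.
x_F₂(eff) = (n_F₂/√M_F₂) / (n_F₂/√M_F₂ + n_CH₄/√M_CH₄)
= (3.10/√38.00) / (3.10/√38.00 + 2.15/√16.04) = 0.5029/(0.5029 + 0.5368) = 0.484.

0.484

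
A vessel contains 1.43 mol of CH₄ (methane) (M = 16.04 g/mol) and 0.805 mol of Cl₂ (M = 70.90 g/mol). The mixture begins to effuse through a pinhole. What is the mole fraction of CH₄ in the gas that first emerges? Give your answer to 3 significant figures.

0.789

Effusion rate of each component ∝ n_i/√M_i (partial pressure × 1/√M).
So x_CH₄ in the escaping gas = (n_CH₄/√M_CH₄) / Σ(n_i/√M_i)
= (1.43/√16.04) / (1.43/√16.04 + 0.805/√70.90) = 0.3571/(0.3571 + 0.09560) = 0.789.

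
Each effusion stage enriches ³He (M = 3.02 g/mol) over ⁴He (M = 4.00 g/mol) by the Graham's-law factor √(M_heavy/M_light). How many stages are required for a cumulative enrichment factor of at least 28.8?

24

With α = √(4.00/3.02) per stage, ln α = ½ ln(1.32450) = 0.1405.
Need α^N ≥ 28.8 ⇒ N ≥ ln(28.8) / ln α = 3.360 / 0.1405 = 23.91.
So at least 24 stages are needed.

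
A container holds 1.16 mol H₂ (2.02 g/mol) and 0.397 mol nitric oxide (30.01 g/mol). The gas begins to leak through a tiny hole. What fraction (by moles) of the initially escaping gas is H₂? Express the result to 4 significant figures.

Rate_i ∝ x_i/√M_i (Graham's law weighted by mole fraction), so the effusate composition follows n_i/√M_i.
So x_H₂ in the escaping gas = (n_H₂/√M_H₂) / Σ(n_i/√M_i)
= (1.16/√2.02) / (1.16/√2.02 + 0.397/√30.01) = 0.8162/(0.8162 + 0.07247) = 0.9184.

0.9184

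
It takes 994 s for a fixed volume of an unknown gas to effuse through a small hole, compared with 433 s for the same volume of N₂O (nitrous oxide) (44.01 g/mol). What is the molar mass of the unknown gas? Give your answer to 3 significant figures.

232 g/mol

Since effusion rate ∝ 1/√M, t_X/t_N₂O = √(M_X/M_N₂O).
994/433 = 2.296 = √(M_X/44.01)
M_X = 44.01 × 2.296² = 44.01 × 5.270 = 232 g/mol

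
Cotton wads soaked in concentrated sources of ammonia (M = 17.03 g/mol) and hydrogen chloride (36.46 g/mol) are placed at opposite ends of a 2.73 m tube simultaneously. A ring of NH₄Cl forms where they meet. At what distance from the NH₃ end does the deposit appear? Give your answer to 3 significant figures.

1.62 m

Distances travelled in equal time are proportional to diffusion rates, so d_NH₃/d_HCl = √(M_HCl/M_NH₃) = √(36.46/17.03) = 1.463.
With d_NH₃ + d_HCl = 2.73 m, d_HCl = 2.73/(1 + 1.463) = 1.108 m.
d_NH₃ = 2.73 − 1.108 = 1.62 m.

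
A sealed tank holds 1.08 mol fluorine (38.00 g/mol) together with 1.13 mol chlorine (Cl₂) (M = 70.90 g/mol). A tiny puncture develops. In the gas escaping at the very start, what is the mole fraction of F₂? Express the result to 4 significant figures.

Rate_i ∝ x_i/√M_i (Graham's law weighted by mole fraction), so the effusate composition follows n_i/√M_i.
x_F₂(eff) = (n_F₂/√M_F₂) / (n_F₂/√M_F₂ + n_Cl₂/√M_Cl₂)
= (1.08/√38.00) / (1.08/√38.00 + 1.13/√70.90) = 0.1752/(0.1752 + 0.1342) = 0.5663.

0.5663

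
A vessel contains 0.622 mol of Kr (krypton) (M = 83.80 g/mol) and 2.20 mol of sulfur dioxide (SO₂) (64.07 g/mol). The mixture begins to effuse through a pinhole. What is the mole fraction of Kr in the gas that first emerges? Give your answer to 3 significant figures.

0.198

Rate_i ∝ x_i/√M_i (Graham's law weighted by mole fraction), so the effusate composition follows n_i/√M_i.
So x_Kr in the escaping gas = (n_Kr/√M_Kr) / Σ(n_i/√M_i)
= (0.622/√83.80) / (0.622/√83.80 + 2.20/√64.07) = 0.06795/(0.06795 + 0.2748) = 0.198.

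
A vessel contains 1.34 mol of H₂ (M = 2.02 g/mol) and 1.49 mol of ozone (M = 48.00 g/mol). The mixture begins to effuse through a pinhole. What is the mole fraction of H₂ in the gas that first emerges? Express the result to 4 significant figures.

Rate_i ∝ x_i/√M_i (Graham's law weighted by mole fraction), so the effusate composition follows n_i/√M_i.
So x_H₂ in the escaping gas = (n_H₂/√M_H₂) / Σ(n_i/√M_i)
= (1.34/√2.02) / (1.34/√2.02 + 1.49/√48.00) = 0.9428/(0.9428 + 0.2151) = 0.8143.

0.8143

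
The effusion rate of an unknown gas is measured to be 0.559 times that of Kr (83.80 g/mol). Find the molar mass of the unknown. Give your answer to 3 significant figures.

Since effusion rate ∝ 1/√M, rate_X/rate_Kr = √(M_Kr/M_X).
0.559 = √(83.80/M_X)
M_X = 83.80 / 0.559² = 83.80 / 0.3125 = 268 g/mol

268 g/mol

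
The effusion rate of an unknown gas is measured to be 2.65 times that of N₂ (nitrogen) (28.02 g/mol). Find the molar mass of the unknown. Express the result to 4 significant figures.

3.990 g/mol

Using Graham's law: rate_X/rate_N₂ = √(M_N₂/M_X).
2.65 = √(28.02/M_X)
M_X = 28.02 / 2.65² = 28.02 / 7.022 = 3.990 g/mol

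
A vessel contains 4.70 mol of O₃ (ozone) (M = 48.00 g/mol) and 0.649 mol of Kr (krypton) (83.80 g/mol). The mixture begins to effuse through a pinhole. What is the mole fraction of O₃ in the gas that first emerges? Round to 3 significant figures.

0.905

Rate_i ∝ x_i/√M_i (Graham's law weighted by mole fraction), so the effusate composition follows n_i/√M_i.
Mole fraction of O₃ in the effusate = (n_O₃/√M_O₃) / (n_O₃/√M_O₃ + n_Kr/√M_Kr)
= (4.70/√48.00) / (4.70/√48.00 + 0.649/√83.80) = 0.6784/(0.6784 + 0.07090) = 0.905.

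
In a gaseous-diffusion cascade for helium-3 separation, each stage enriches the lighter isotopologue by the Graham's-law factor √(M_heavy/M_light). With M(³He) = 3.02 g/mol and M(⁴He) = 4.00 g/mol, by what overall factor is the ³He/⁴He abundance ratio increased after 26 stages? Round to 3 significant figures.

Each stage multiplies the ratio by α = √(4.00/3.02), so after 26 stages the overall factor is α^26 = (4.00/3.02)^(26/2).
= 1.32450^13 = 38.6.

38.6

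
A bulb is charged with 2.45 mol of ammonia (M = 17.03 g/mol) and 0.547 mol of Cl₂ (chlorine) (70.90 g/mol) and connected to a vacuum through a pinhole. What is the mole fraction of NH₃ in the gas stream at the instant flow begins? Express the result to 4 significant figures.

0.9014

Effusion rate of each component ∝ n_i/√M_i (partial pressure × 1/√M).
x_NH₃(eff) = (n_NH₃/√M_NH₃) / (n_NH₃/√M_NH₃ + n_Cl₂/√M_Cl₂)
= (2.45/√17.03) / (2.45/√17.03 + 0.547/√70.90) = 0.5937/(0.5937 + 0.06496) = 0.9014.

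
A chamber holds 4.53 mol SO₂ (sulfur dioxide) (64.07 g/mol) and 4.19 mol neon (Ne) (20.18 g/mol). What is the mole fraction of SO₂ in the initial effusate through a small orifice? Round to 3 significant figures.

Each component's effusion rate ∝ (its partial pressure)·(1/√M) ∝ n_i/√M_i.
Mole fraction of SO₂ in the effusate = (n_SO₂/√M_SO₂) / (n_SO₂/√M_SO₂ + n_Ne/√M_Ne)
= (4.53/√64.07) / (4.53/√64.07 + 4.19/√20.18) = 0.5659/(0.5659 + 0.9327) = 0.378.

0.378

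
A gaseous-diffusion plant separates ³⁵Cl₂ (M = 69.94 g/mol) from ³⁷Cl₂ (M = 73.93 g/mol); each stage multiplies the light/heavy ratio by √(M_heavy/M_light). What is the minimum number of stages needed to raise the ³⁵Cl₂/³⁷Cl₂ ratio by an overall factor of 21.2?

Per stage α = (73.93/69.94)^(1/2) = 1.05705^0.5, giving ln α = 0.02774.
Need α^N ≥ 21.2 ⇒ N ≥ ln(21.2) / ln α = 3.054 / 0.02774 = 110.09.
So at least 111 stages are needed.

111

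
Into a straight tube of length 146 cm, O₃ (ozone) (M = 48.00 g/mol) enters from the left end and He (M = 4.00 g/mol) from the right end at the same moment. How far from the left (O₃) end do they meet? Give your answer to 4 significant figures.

32.71 cm

Distances travelled in equal time are proportional to diffusion rates, so d_O₃/d_He = √(M_He/M_O₃) = √(4.00/48.00) = 0.2887.
With d_O₃ + d_He = 146 cm, d_He = 146/(1 + 0.2887) = 113.3 cm.
d_O₃ = 146 − 113.3 = 32.71 cm.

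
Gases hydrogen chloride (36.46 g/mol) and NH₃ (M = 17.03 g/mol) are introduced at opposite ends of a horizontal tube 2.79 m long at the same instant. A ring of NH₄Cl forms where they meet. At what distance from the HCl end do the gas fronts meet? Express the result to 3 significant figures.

1.13 m

The fronts meet when d_HCl + d_NH₃ = L with d_HCl/d_NH₃ = √(M_NH₃/M_HCl) (Graham's law). Here √(M_NH₃/M_HCl) = √(17.03/36.46) = 0.6834.
With d_HCl + d_NH₃ = 2.79 m, d_NH₃ = 2.79/(1 + 0.6834) = 1.657 m.
d_HCl = 2.79 − 1.657 = 1.13 m.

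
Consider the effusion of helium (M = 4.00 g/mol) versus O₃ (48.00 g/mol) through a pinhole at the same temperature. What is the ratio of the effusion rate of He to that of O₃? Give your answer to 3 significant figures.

Graham's law gives rate_He/rate_O₃ = √(M_O₃/M_He) = √(48.00/4.00) = √12.00 = 3.46.

3.46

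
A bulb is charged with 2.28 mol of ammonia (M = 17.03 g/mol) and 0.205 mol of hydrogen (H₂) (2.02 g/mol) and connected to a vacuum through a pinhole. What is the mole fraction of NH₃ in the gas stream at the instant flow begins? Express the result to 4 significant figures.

Effusion rate of each component ∝ n_i/√M_i (partial pressure × 1/√M).
x_NH₃(eff) = (n_NH₃/√M_NH₃) / (n_NH₃/√M_NH₃ + n_H₂/√M_H₂)
= (2.28/√17.03) / (2.28/√17.03 + 0.205/√2.02) = 0.5525/(0.5525 + 0.1442) = 0.7930.

0.7930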